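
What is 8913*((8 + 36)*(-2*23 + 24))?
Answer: -8627784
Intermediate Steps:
8913*((8 + 36)*(-2*23 + 24)) = 8913*(44*(-46 + 24)) = 8913*(44*(-22)) = 8913*(-968) = -8627784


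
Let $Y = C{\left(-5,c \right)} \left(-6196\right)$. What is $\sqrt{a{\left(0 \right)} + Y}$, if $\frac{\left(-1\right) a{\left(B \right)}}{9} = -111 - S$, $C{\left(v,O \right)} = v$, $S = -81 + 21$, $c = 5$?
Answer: $\sqrt{31439} \approx 177.31$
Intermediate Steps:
$S = -60$
$a{\left(B \right)} = 459$ ($a{\left(B \right)} = - 9 \left(-111 - -60\right) = - 9 \left(-111 + 60\right) = \left(-9\right) \left(-51\right) = 459$)
$Y = 30980$ ($Y = \left(-5\right) \left(-6196\right) = 30980$)
$\sqrt{a{\left(0 \right)} + Y} = \sqrt{459 + 30980} = \sqrt{31439}$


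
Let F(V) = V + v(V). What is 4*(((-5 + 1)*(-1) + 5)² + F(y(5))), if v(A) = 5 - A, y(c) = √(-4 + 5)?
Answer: 344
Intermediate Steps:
y(c) = 1 (y(c) = √1 = 1)
F(V) = 5 (F(V) = V + (5 - V) = 5)
4*(((-5 + 1)*(-1) + 5)² + F(y(5))) = 4*(((-5 + 1)*(-1) + 5)² + 5) = 4*((-4*(-1) + 5)² + 5) = 4*((4 + 5)² + 5) = 4*(9² + 5) = 4*(81 + 5) = 4*86 = 344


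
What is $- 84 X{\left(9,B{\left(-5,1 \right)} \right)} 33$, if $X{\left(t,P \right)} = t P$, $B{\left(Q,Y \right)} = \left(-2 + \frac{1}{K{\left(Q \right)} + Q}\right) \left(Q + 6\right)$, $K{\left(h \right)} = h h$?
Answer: $\frac{243243}{5} \approx 48649.0$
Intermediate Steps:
$K{\left(h \right)} = h^{2}$
$B{\left(Q,Y \right)} = \left(-2 + \frac{1}{Q + Q^{2}}\right) \left(6 + Q\right)$ ($B{\left(Q,Y \right)} = \left(-2 + \frac{1}{Q^{2} + Q}\right) \left(Q + 6\right) = \left(-2 + \frac{1}{Q + Q^{2}}\right) \left(6 + Q\right)$)
$X{\left(t,P \right)} = P t$
$- 84 X{\left(9,B{\left(-5,1 \right)} \right)} 33 = - 84 \frac{6 - 14 \left(-5\right)^{2} - -55 - 2 \left(-5\right)^{3}}{\left(-5\right) \left(1 - 5\right)} 9 \cdot 33 = - 84 - \frac{6 - 350 + 55 - -250}{5 \left(-4\right)} 9 \cdot 33 = - 84 \left(- \frac{1}{5}\right) \left(- \frac{1}{4}\right) \left(6 - 350 + 55 + 250\right) 9 \cdot 33 = - 84 \left(- \frac{1}{5}\right) \left(- \frac{1}{4}\right) \left(-39\right) 9 \cdot 33 = - 84 \left(\left(- \frac{39}{20}\right) 9\right) 33 = \left(-84\right) \left(- \frac{351}{20}\right) 33 = \frac{7371}{5} \cdot 33 = \frac{243243}{5}$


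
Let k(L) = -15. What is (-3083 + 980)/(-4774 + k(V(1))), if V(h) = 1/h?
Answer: 2103/4789 ≈ 0.43913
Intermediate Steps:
(-3083 + 980)/(-4774 + k(V(1))) = (-3083 + 980)/(-4774 - 15) = -2103/(-4789) = -2103*(-1/4789) = 2103/4789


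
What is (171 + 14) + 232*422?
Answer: 98089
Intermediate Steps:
(171 + 14) + 232*422 = 185 + 97904 = 98089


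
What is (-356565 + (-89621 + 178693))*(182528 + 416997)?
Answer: -160368740825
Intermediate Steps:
(-356565 + (-89621 + 178693))*(182528 + 416997) = (-356565 + 89072)*599525 = -267493*599525 = -160368740825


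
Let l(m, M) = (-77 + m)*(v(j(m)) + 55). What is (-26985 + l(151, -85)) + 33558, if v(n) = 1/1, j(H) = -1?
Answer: 10717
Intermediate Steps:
v(n) = 1
l(m, M) = -4312 + 56*m (l(m, M) = (-77 + m)*(1 + 55) = (-77 + m)*56 = -4312 + 56*m)
(-26985 + l(151, -85)) + 33558 = (-26985 + (-4312 + 56*151)) + 33558 = (-26985 + (-4312 + 8456)) + 33558 = (-26985 + 4144) + 33558 = -22841 + 33558 = 10717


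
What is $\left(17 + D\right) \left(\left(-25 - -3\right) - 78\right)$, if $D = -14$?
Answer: $-300$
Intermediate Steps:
$\left(17 + D\right) \left(\left(-25 - -3\right) - 78\right) = \left(17 - 14\right) \left(\left(-25 - -3\right) - 78\right) = 3 \left(\left(-25 + 3\right) - 78\right) = 3 \left(-22 - 78\right) = 3 \left(-100\right) = -300$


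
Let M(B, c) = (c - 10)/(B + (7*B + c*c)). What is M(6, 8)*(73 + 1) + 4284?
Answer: 119915/28 ≈ 4282.7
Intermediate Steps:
M(B, c) = (-10 + c)/(c² + 8*B) (M(B, c) = (-10 + c)/(B + (7*B + c²)) = (-10 + c)/(B + (c² + 7*B)) = (-10 + c)/(c² + 8*B))
M(6, 8)*(73 + 1) + 4284 = ((-10 + 8)/(8² + 8*6))*(73 + 1) + 4284 = (-2/(64 + 48))*74 + 4284 = (-2/112)*74 + 4284 = ((1/112)*(-2))*74 + 4284 = -1/56*74 + 4284 = -37/28 + 4284 = 119915/28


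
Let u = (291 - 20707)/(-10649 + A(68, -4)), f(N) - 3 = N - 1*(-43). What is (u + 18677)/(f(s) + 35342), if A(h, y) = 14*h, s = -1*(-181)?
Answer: 181131285/344912593 ≈ 0.52515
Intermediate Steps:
s = 181
f(N) = 46 + N (f(N) = 3 + (N - 1*(-43)) = 3 + (N + 43) = 3 + (43 + N) = 46 + N)
u = 20416/9697 (u = (291 - 20707)/(-10649 + 14*68) = -20416/(-10649 + 952) = -20416/(-9697) = -20416*(-1/9697) = 20416/9697 ≈ 2.1054)
(u + 18677)/(f(s) + 35342) = (20416/9697 + 18677)/((46 + 181) + 35342) = 181131285/(9697*(227 + 35342)) = (181131285/9697)/35569 = (181131285/9697)*(1/35569) = 181131285/344912593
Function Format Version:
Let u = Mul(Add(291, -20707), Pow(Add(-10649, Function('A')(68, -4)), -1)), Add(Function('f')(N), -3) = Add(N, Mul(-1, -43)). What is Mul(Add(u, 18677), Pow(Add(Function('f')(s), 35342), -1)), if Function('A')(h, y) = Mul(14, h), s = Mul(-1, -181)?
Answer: Rational(181131285, 344912593) ≈ 0.52515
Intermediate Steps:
s = 181
Function('f')(N) = Add(46, N) (Function('f')(N) = Add(3, Add(N, Mul(-1, -43))) = Add(3, Add(N, 43)) = Add(3, Add(43, N)) = Add(46, N))
u = Rational(20416, 9697) (u = Mul(Add(291, -20707), Pow(Add(-10649, Mul(14, 68)), -1)) = Mul(-20416, Pow(Add(-10649, 952), -1)) = Mul(-20416, Pow(-9697, -1)) = Mul(-20416, Rational(-1, 9697)) = Rational(20416, 9697) ≈ 2.1054)
Mul(Add(u, 18677), Pow(Add(Function('f')(s), 35342), -1)) = Mul(Add(Rational(20416, 9697), 18677), Pow(Add(Add(46, 181), 35342), -1)) = Mul(Rational(181131285, 9697), Pow(Add(227, 35342), -1)) = Mul(Rational(181131285, 9697), Pow(35569, -1)) = Mul(Rational(181131285, 9697), Rational(1, 35569)) = Rational(181131285, 344912593)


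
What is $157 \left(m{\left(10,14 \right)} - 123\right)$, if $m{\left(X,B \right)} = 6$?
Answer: $-18369$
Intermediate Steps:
$157 \left(m{\left(10,14 \right)} - 123\right) = 157 \left(6 - 123\right) = 157 \left(-117\right) = -18369$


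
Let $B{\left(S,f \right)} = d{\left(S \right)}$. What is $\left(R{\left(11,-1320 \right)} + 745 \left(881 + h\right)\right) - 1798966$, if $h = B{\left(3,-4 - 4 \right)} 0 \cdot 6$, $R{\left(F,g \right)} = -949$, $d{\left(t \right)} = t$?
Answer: $-1143570$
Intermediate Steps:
$B{\left(S,f \right)} = S$
$h = 0$ ($h = 3 \cdot 0 \cdot 6 = 0 \cdot 6 = 0$)
$\left(R{\left(11,-1320 \right)} + 745 \left(881 + h\right)\right) - 1798966 = \left(-949 + 745 \left(881 + 0\right)\right) - 1798966 = \left(-949 + 745 \cdot 881\right) - 1798966 = \left(-949 + 656345\right) - 1798966 = 655396 - 1798966 = -1143570$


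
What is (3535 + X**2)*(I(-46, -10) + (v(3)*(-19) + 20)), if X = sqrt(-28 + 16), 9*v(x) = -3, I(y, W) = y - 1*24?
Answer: -461513/3 ≈ -1.5384e+5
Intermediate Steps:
I(y, W) = -24 + y (I(y, W) = y - 24 = -24 + y)
v(x) = -1/3 (v(x) = (1/9)*(-3) = -1/3)
X = 2*I*sqrt(3) (X = sqrt(-12) = 2*I*sqrt(3) ≈ 3.4641*I)
(3535 + X**2)*(I(-46, -10) + (v(3)*(-19) + 20)) = (3535 + (2*I*sqrt(3))**2)*((-24 - 46) + (-1/3*(-19) + 20)) = (3535 - 12)*(-70 + (19/3 + 20)) = 3523*(-70 + 79/3) = 3523*(-131/3) = -461513/3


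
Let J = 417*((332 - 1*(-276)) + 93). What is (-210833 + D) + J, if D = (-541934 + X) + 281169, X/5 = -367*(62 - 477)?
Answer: 582244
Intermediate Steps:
X = 761525 (X = 5*(-367*(62 - 477)) = 5*(-367*(-415)) = 5*152305 = 761525)
D = 500760 (D = (-541934 + 761525) + 281169 = 219591 + 281169 = 500760)
J = 292317 (J = 417*((332 + 276) + 93) = 417*(608 + 93) = 417*701 = 292317)
(-210833 + D) + J = (-210833 + 500760) + 292317 = 289927 + 292317 = 582244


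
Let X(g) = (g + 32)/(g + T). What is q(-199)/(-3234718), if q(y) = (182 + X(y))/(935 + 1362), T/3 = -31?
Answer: -53311/2169602995832 ≈ -2.4572e-8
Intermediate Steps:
T = -93 (T = 3*(-31) = -93)
X(g) = (32 + g)/(-93 + g) (X(g) = (g + 32)/(g - 93) = (32 + g)/(-93 + g))
q(y) = 182/2297 + (32 + y)/(2297*(-93 + y)) (q(y) = (182 + (32 + y)/(-93 + y))/(935 + 1362) = (182 + (32 + y)/(-93 + y))/2297 = (182 + (32 + y)/(-93 + y))*(1/2297) = 182/2297 + (32 + y)/(2297*(-93 + y)))
q(-199)/(-3234718) = ((-16894 + 183*(-199))/(2297*(-93 - 199)))/(-3234718) = ((1/2297)*(-16894 - 36417)/(-292))*(-1/3234718) = ((1/2297)*(-1/292)*(-53311))*(-1/3234718) = (53311/670724)*(-1/3234718) = -53311/2169602995832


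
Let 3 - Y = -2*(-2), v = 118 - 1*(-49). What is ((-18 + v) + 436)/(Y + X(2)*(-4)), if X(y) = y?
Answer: -65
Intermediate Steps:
v = 167 (v = 118 + 49 = 167)
Y = -1 (Y = 3 - (-2)*(-2) = 3 - 1*4 = 3 - 4 = -1)
((-18 + v) + 436)/(Y + X(2)*(-4)) = ((-18 + 167) + 436)/(-1 + 2*(-4)) = (149 + 436)/(-1 - 8) = 585/(-9) = 585*(-⅑) = -65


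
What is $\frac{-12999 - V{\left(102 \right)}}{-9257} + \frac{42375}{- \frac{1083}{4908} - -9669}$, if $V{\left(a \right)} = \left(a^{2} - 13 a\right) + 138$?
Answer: $\frac{993145755945}{146428364611} \approx 6.7825$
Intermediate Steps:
$V{\left(a \right)} = 138 + a^{2} - 13 a$
$\frac{-12999 - V{\left(102 \right)}}{-9257} + \frac{42375}{- \frac{1083}{4908} - -9669} = \frac{-12999 - \left(138 + 102^{2} - 1326\right)}{-9257} + \frac{42375}{- \frac{1083}{4908} - -9669} = \left(-12999 - \left(138 + 10404 - 1326\right)\right) \left(- \frac{1}{9257}\right) + \frac{42375}{\left(-1083\right) \frac{1}{4908} + 9669} = \left(-12999 - 9216\right) \left(- \frac{1}{9257}\right) + \frac{42375}{- \frac{361}{1636} + 9669} = \left(-12999 - 9216\right) \left(- \frac{1}{9257}\right) + \frac{42375}{\frac{15818123}{1636}} = \left(-22215\right) \left(- \frac{1}{9257}\right) + 42375 \cdot \frac{1636}{15818123} = \frac{22215}{9257} + \frac{69325500}{15818123} = \frac{993145755945}{146428364611}$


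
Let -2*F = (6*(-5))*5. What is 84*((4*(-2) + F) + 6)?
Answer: 6132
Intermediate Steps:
F = 75 (F = -6*(-5)*5/2 = -(-15)*5 = -½*(-150) = 75)
84*((4*(-2) + F) + 6) = 84*((4*(-2) + 75) + 6) = 84*((-8 + 75) + 6) = 84*(67 + 6) = 84*73 = 6132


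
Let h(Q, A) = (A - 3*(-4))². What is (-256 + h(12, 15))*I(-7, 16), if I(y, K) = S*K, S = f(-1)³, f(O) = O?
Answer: -7568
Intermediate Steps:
h(Q, A) = (12 + A)² (h(Q, A) = (A + 12)² = (12 + A)²)
S = -1 (S = (-1)³ = -1)
I(y, K) = -K
(-256 + h(12, 15))*I(-7, 16) = (-256 + (12 + 15)²)*(-1*16) = (-256 + 27²)*(-16) = (-256 + 729)*(-16) = 473*(-16) = -7568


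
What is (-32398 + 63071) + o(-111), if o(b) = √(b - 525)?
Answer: 30673 + 2*I*√159 ≈ 30673.0 + 25.219*I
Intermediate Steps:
o(b) = √(-525 + b)
(-32398 + 63071) + o(-111) = (-32398 + 63071) + √(-525 - 111) = 30673 + √(-636) = 30673 + 2*I*√159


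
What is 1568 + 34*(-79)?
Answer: -1118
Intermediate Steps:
1568 + 34*(-79) = 1568 - 2686 = -1118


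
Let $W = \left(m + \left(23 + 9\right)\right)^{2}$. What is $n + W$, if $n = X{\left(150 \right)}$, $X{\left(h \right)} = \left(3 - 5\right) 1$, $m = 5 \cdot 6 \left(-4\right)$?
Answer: $7742$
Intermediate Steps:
$m = -120$ ($m = 30 \left(-4\right) = -120$)
$X{\left(h \right)} = -2$ ($X{\left(h \right)} = \left(-2\right) 1 = -2$)
$W = 7744$ ($W = \left(-120 + \left(23 + 9\right)\right)^{2} = \left(-120 + 32\right)^{2} = \left(-88\right)^{2} = 7744$)
$n = -2$
$n + W = -2 + 7744 = 7742$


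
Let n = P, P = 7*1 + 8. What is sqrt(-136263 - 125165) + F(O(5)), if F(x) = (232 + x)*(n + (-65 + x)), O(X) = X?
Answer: -10665 + 2*I*sqrt(65357) ≈ -10665.0 + 511.3*I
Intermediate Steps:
P = 15 (P = 7 + 8 = 15)
n = 15
F(x) = (-50 + x)*(232 + x) (F(x) = (232 + x)*(15 + (-65 + x)) = (232 + x)*(-50 + x) = (-50 + x)*(232 + x))
sqrt(-136263 - 125165) + F(O(5)) = sqrt(-136263 - 125165) + (-11600 + 5**2 + 182*5) = sqrt(-261428) + (-11600 + 25 + 910) = 2*I*sqrt(65357) - 10665 = -10665 + 2*I*sqrt(65357)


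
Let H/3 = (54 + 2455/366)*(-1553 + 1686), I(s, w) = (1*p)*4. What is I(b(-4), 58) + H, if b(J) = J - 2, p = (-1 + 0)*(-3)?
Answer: 2956591/122 ≈ 24234.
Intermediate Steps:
p = 3 (p = -1*(-3) = 3)
b(J) = -2 + J
I(s, w) = 12 (I(s, w) = (1*3)*4 = 3*4 = 12)
H = 2955127/122 (H = 3*((54 + 2455/366)*(-1553 + 1686)) = 3*((54 + 2455*(1/366))*133) = 3*((54 + 2455/366)*133) = 3*((22219/366)*133) = 3*(2955127/366) = 2955127/122 ≈ 24222.)
I(b(-4), 58) + H = 12 + 2955127/122 = 2956591/122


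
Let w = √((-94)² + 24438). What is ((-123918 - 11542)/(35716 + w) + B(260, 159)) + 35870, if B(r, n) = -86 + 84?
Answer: 22874180272108/637799691 + 67730*√33274/637799691 ≈ 35864.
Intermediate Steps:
B(r, n) = -2
w = √33274 (w = √(8836 + 24438) = √33274 ≈ 182.41)
((-123918 - 11542)/(35716 + w) + B(260, 159)) + 35870 = ((-123918 - 11542)/(35716 + √33274) - 2) + 35870 = (-135460/(35716 + √33274) - 2) + 35870 = (-2 - 135460/(35716 + √33274)) + 35870 = 35868 - 135460/(35716 + √33274)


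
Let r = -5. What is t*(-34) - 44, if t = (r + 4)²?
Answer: -78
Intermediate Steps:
t = 1 (t = (-5 + 4)² = (-1)² = 1)
t*(-34) - 44 = 1*(-34) - 44 = -34 - 44 = -78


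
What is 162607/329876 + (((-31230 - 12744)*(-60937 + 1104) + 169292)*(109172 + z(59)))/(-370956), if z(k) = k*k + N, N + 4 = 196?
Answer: -8162373956101894599/10197456788 ≈ -8.0043e+8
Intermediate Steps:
N = 192 (N = -4 + 196 = 192)
z(k) = 192 + k² (z(k) = k*k + 192 = k² + 192 = 192 + k²)
162607/329876 + (((-31230 - 12744)*(-60937 + 1104) + 169292)*(109172 + z(59)))/(-370956) = 162607/329876 + (((-31230 - 12744)*(-60937 + 1104) + 169292)*(109172 + (192 + 59²)))/(-370956) = 162607*(1/329876) + ((-43974*(-59833) + 169292)*(109172 + (192 + 3481)))*(-1/370956) = 162607/329876 + ((2631096342 + 169292)*(109172 + 3673))*(-1/370956) = 162607/329876 + (2631265634*112845)*(-1/370956) = 162607/329876 + 296925170468730*(-1/370956) = 162607/329876 - 49487528411455/61826 = -8162373956101894599/10197456788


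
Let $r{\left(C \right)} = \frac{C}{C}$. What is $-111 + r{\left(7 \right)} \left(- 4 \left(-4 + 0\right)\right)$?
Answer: $-95$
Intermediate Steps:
$r{\left(C \right)} = 1$
$-111 + r{\left(7 \right)} \left(- 4 \left(-4 + 0\right)\right) = -111 + 1 \left(- 4 \left(-4 + 0\right)\right) = -111 + 1 \left(\left(-4\right) \left(-4\right)\right) = -111 + 1 \cdot 16 = -111 + 16 = -95$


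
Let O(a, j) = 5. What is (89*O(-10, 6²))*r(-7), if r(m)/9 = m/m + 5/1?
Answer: 24030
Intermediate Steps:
r(m) = 54 (r(m) = 9*(m/m + 5/1) = 9*(1 + 5*1) = 9*(1 + 5) = 9*6 = 54)
(89*O(-10, 6²))*r(-7) = (89*5)*54 = 445*54 = 24030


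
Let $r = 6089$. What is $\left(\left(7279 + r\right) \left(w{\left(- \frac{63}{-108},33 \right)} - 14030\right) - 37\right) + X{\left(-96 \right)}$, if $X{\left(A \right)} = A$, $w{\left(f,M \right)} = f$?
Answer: $-187545375$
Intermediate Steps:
$\left(\left(7279 + r\right) \left(w{\left(- \frac{63}{-108},33 \right)} - 14030\right) - 37\right) + X{\left(-96 \right)} = \left(\left(7279 + 6089\right) \left(- \frac{63}{-108} - 14030\right) - 37\right) - 96 = \left(13368 \left(\left(-63\right) \left(- \frac{1}{108}\right) - 14030\right) - 37\right) - 96 = \left(13368 \left(\frac{7}{12} - 14030\right) - 37\right) - 96 = \left(13368 \left(- \frac{168353}{12}\right) - 37\right) - 96 = \left(-187545242 - 37\right) - 96 = -187545279 - 96 = -187545375$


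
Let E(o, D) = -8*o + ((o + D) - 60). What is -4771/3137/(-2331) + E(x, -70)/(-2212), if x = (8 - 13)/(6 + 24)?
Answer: 272179283/4621403304 ≈ 0.058895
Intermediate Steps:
x = -1/6 (x = -5/30 = -5*1/30 = -1/6 ≈ -0.16667)
E(o, D) = -60 + D - 7*o (E(o, D) = -8*o + ((D + o) - 60) = -8*o + (-60 + D + o) = -60 + D - 7*o)
-4771/3137/(-2331) + E(x, -70)/(-2212) = -4771/3137/(-2331) + (-60 - 70 - 7*(-1/6))/(-2212) = -4771*1/3137*(-1/2331) + (-60 - 70 + 7/6)*(-1/2212) = -4771/3137*(-1/2331) - 773/6*(-1/2212) = 4771/7312347 + 773/13272 = 272179283/4621403304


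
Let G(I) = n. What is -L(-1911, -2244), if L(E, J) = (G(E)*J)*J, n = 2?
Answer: -10071072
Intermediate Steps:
G(I) = 2
L(E, J) = 2*J**2 (L(E, J) = (2*J)*J = 2*J**2)
-L(-1911, -2244) = -2*(-2244)**2 = -2*5035536 = -1*10071072 = -10071072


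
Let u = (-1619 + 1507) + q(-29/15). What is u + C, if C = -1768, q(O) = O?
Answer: -28229/15 ≈ -1881.9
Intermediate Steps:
u = -1709/15 (u = (-1619 + 1507) - 29/15 = -112 - 29*1/15 = -112 - 29/15 = -1709/15 ≈ -113.93)
u + C = -1709/15 - 1768 = -28229/15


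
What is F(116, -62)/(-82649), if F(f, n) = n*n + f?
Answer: -3960/82649 ≈ -0.047913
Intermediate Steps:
F(f, n) = f + n**2 (F(f, n) = n**2 + f = f + n**2)
F(116, -62)/(-82649) = (116 + (-62)**2)/(-82649) = (116 + 3844)*(-1/82649) = 3960*(-1/82649) = -3960/82649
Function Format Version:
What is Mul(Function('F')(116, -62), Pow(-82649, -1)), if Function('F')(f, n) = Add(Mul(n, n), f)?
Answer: Rational(-3960, 82649) ≈ -0.047913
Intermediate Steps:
Function('F')(f, n) = Add(f, Pow(n, 2)) (Function('F')(f, n) = Add(Pow(n, 2), f) = Add(f, Pow(n, 2)))
Mul(Function('F')(116, -62), Pow(-82649, -1)) = Mul(Add(116, Pow(-62, 2)), Pow(-82649, -1)) = Mul(Add(116, 3844), Rational(-1, 82649)) = Mul(3960, Rational(-1, 82649)) = Rational(-3960, 82649)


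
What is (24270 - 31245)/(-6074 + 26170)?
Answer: -6975/20096 ≈ -0.34708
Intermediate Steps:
(24270 - 31245)/(-6074 + 26170) = -6975/20096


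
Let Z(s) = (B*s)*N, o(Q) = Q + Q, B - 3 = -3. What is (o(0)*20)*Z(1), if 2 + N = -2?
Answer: 0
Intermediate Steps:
N = -4 (N = -2 - 2 = -4)
B = 0 (B = 3 - 3 = 0)
o(Q) = 2*Q
Z(s) = 0 (Z(s) = (0*s)*(-4) = 0*(-4) = 0)
(o(0)*20)*Z(1) = ((2*0)*20)*0 = (0*20)*0 = 0*0 = 0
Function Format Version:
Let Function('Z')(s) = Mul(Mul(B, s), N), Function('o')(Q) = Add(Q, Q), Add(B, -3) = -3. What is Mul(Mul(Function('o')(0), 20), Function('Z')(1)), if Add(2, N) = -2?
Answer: 0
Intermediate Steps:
N = -4 (N = Add(-2, -2) = -4)
B = 0 (B = Add(3, -3) = 0)
Function('o')(Q) = Mul(2, Q)
Function('Z')(s) = 0 (Function('Z')(s) = Mul(Mul(0, s), -4) = Mul(0, -4) = 0)
Mul(Mul(Function('o')(0), 20), Function('Z')(1)) = Mul(Mul(Mul(2, 0), 20), 0) = Mul(Mul(0, 20), 0) = Mul(0, 0) = 0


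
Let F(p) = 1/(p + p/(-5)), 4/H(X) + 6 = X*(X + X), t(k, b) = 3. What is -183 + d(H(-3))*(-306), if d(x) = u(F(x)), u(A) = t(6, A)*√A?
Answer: -183 - 459*√15 ≈ -1960.7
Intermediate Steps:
H(X) = 4/(-6 + 2*X²) (H(X) = 4/(-6 + X*(X + X)) = 4/(-6 + X*(2*X)) = 4/(-6 + 2*X²))
F(p) = 5/(4*p) (F(p) = 1/(p + p*(-⅕)) = 1/(p - p/5) = 1/(4*p/5) = 5/(4*p))
u(A) = 3*√A
d(x) = 3*√5*√(1/x)/2 (d(x) = 3*√(5/(4*x)) = 3*(√5*√(1/x)/2) = 3*√5*√(1/x)/2)
-183 + d(H(-3))*(-306) = -183 + (3*√5*√(1/(2/(-3 + (-3)²)))/2)*(-306) = -183 + (3*√5*√(1/(2/(-3 + 9)))/2)*(-306) = -183 + (3*√5*√(1/(2/6))/2)*(-306) = -183 + (3*√5*√(1/(2*(⅙)))/2)*(-306) = -183 + (3*√5*√(1/(⅓))/2)*(-306) = -183 + (3*√5*√3/2)*(-306) = -183 + (3*√15/2)*(-306) = -183 - 459*√15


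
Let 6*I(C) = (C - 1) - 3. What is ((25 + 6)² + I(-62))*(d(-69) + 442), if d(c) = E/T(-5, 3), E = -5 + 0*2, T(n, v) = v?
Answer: 1254950/3 ≈ 4.1832e+5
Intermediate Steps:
E = -5 (E = -5 + 0 = -5)
d(c) = -5/3
I(C) = -⅔ + C/6 (I(C) = ((C - 1) - 3)/6 = ((-1 + C) - 3)/6 = (-4 + C)/6 = -⅔ + C/6)
((25 + 6)² + I(-62))*(d(-69) + 442) = ((25 + 6)² + (-⅔ + (⅙)*(-62)))*(-5/3 + 442) = (31² + (-⅔ - 31/3))*(1321/3) = (961 - 11)*(1321/3) = 950*(1321/3) = 1254950/3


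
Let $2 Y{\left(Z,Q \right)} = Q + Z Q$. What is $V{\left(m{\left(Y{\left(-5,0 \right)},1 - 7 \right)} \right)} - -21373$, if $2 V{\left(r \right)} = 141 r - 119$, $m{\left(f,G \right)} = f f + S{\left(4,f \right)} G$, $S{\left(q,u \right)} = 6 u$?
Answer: $\frac{42627}{2} \approx 21314.0$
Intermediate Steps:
$Y{\left(Z,Q \right)} = \frac{Q}{2} + \frac{Q Z}{2}$ ($Y{\left(Z,Q \right)} = \frac{Q + Z Q}{2} = \frac{Q + Q Z}{2} = \frac{Q}{2} + \frac{Q Z}{2}$)
$m{\left(f,G \right)} = f^{2} + 6 G f$ ($m{\left(f,G \right)} = f f + 6 f G = f^{2} + 6 G f$)
$V{\left(r \right)} = - \frac{119}{2} + \frac{141 r}{2}$ ($V{\left(r \right)} = \frac{141 r - 119}{2} = \frac{-119 + 141 r}{2} = - \frac{119}{2} + \frac{141 r}{2}$)
$V{\left(m{\left(Y{\left(-5,0 \right)},1 - 7 \right)} \right)} - -21373 = \left(- \frac{119}{2} + \frac{141 \cdot \frac{1}{2} \cdot 0 \left(1 - 5\right) \left(\frac{1}{2} \cdot 0 \left(1 - 5\right) + 6 \left(1 - 7\right)\right)}{2}\right) - -21373 = \left(- \frac{119}{2} + \frac{141 \cdot \frac{1}{2} \cdot 0 \left(-4\right) \left(\frac{1}{2} \cdot 0 \left(-4\right) + 6 \left(1 - 7\right)\right)}{2}\right) + 21373 = \left(- \frac{119}{2} + \frac{141 \cdot 0 \left(0 + 6 \left(-6\right)\right)}{2}\right) + 21373 = \left(- \frac{119}{2} + \frac{141 \cdot 0 \left(0 - 36\right)}{2}\right) + 21373 = \left(- \frac{119}{2} + \frac{141 \cdot 0 \left(-36\right)}{2}\right) + 21373 = \left(- \frac{119}{2} + \frac{141}{2} \cdot 0\right) + 21373 = \left(- \frac{119}{2} + 0\right) + 21373 = - \frac{119}{2} + 21373 = \frac{42627}{2}$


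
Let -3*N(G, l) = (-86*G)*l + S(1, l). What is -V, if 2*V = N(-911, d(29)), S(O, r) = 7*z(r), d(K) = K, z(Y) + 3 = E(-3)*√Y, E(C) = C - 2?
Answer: 2272013/6 - 35*√29/6 ≈ 3.7864e+5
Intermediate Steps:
E(C) = -2 + C
z(Y) = -3 - 5*√Y (z(Y) = -3 + (-2 - 3)*√Y = -3 - 5*√Y)
S(O, r) = -21 - 35*√r (S(O, r) = 7*(-3 - 5*√r) = -21 - 35*√r)
N(G, l) = 7 + 35*√l/3 + 86*G*l/3 (N(G, l) = -((-86*G)*l + (-21 - 35*√l))/3 = -(-86*G*l + (-21 - 35*√l))/3 = -(-21 - 35*√l - 86*G*l)/3 = 7 + 35*√l/3 + 86*G*l/3)
V = -2272013/6 + 35*√29/6 (V = (7 + 35*√29/3 + (86/3)*(-911)*29)/2 = (7 + 35*√29/3 - 2272034/3)/2 = (-2272013/3 + 35*√29/3)/2 = -2272013/6 + 35*√29/6 ≈ -3.7864e+5)
-V = -(-2272013/6 + 35*√29/6) = 2272013/6 - 35*√29/6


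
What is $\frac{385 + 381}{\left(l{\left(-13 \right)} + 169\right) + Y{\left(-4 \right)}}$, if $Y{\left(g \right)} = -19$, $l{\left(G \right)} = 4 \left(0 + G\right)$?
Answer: $\frac{383}{49} \approx 7.8163$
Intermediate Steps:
$l{\left(G \right)} = 4 G$
$\frac{385 + 381}{\left(l{\left(-13 \right)} + 169\right) + Y{\left(-4 \right)}} = \frac{385 + 381}{\left(4 \left(-13\right) + 169\right) - 19} = \frac{766}{\left(-52 + 169\right) - 19} = \frac{766}{117 - 19} = \frac{766}{98} = 766 \cdot \frac{1}{98} = \frac{383}{49}$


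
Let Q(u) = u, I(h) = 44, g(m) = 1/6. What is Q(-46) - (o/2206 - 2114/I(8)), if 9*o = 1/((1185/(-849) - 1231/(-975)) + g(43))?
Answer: 2748400805/1344651858 ≈ 2.0439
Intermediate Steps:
g(m) = ⅙
o = 183950/55413 (o = 1/(9*((1185/(-849) - 1231/(-975)) + ⅙)) = 1/(9*((1185*(-1/849) - 1231*(-1/975)) + ⅙)) = 1/(9*((-395/283 + 1231/975) + ⅙)) = 1/(9*(-36752/275925 + ⅙)) = 1/(9*(6157/183950)) = (⅑)*(183950/6157) = 183950/55413 ≈ 3.3196)
Q(-46) - (o/2206 - 2114/I(8)) = -46 - ((183950/55413)/2206 - 2114/44) = -46 - ((183950/55413)*(1/2206) - 2114*1/44) = -46 - (91975/61120539 - 1057/22) = -46 - 1*(-64602386273/1344651858) = -46 + 64602386273/1344651858 = 2748400805/1344651858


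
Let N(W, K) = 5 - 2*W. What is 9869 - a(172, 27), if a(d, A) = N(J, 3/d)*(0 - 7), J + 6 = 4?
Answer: 9932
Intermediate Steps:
J = -2 (J = -6 + 4 = -2)
N(W, K) = 5 - 2*W
a(d, A) = -63 (a(d, A) = (5 - 2*(-2))*(0 - 7) = (5 + 4)*(-7) = 9*(-7) = -63)
9869 - a(172, 27) = 9869 - 1*(-63) = 9869 + 63 = 9932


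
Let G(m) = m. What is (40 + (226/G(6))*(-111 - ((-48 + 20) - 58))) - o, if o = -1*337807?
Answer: 1010716/3 ≈ 3.3691e+5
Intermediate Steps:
o = -337807
(40 + (226/G(6))*(-111 - ((-48 + 20) - 58))) - o = (40 + (226/6)*(-111 - ((-48 + 20) - 58))) - 1*(-337807) = (40 + (226*(⅙))*(-111 - (-28 - 58))) + 337807 = (40 + 113*(-111 - 1*(-86))/3) + 337807 = (40 + 113*(-111 + 86)/3) + 337807 = (40 + (113/3)*(-25)) + 337807 = (40 - 2825/3) + 337807 = -2705/3 + 337807 = 1010716/3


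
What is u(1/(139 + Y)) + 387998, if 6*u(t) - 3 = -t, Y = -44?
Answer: 110579572/285 ≈ 3.8800e+5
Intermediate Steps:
u(t) = 1/2 - t/6 (u(t) = 1/2 + (-t)/6 = 1/2 - t/6)
u(1/(139 + Y)) + 387998 = (1/2 - 1/(6*(139 - 44))) + 387998 = (1/2 - 1/6/95) + 387998 = (1/2 - 1/6*1/95) + 387998 = (1/2 - 1/570) + 387998 = 142/285 + 387998 = 110579572/285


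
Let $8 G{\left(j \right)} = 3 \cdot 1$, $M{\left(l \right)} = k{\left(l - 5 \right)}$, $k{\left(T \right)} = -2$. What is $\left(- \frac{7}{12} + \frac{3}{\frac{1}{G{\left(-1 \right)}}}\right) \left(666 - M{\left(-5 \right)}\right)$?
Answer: $\frac{2171}{6} \approx 361.83$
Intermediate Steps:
$M{\left(l \right)} = -2$
$G{\left(j \right)} = \frac{3}{8}$ ($G{\left(j \right)} = \frac{3 \cdot 1}{8} = \frac{1}{8} \cdot 3 = \frac{3}{8}$)
$\left(- \frac{7}{12} + \frac{3}{\frac{1}{G{\left(-1 \right)}}}\right) \left(666 - M{\left(-5 \right)}\right) = \left(- \frac{7}{12} + \frac{3}{\frac{1}{\frac{3}{8}}}\right) \left(666 - -2\right) = \left(\left(-7\right) \frac{1}{12} + \frac{3}{\frac{8}{3}}\right) \left(666 + 2\right) = \left(- \frac{7}{12} + 3 \cdot \frac{3}{8}\right) 668 = \left(- \frac{7}{12} + \frac{9}{8}\right) 668 = \frac{13}{24} \cdot 668 = \frac{2171}{6}$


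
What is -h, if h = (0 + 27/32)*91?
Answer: -2457/32 ≈ -76.781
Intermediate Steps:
h = 2457/32 (h = (0 + 27*(1/32))*91 = (0 + 27/32)*91 = (27/32)*91 = 2457/32 ≈ 76.781)
-h = -1*2457/32 = -2457/32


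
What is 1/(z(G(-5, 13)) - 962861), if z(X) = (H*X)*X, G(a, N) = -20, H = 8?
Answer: -1/959661 ≈ -1.0420e-6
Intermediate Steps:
z(X) = 8*X**2 (z(X) = (8*X)*X = 8*X**2)
1/(z(G(-5, 13)) - 962861) = 1/(8*(-20)**2 - 962861) = 1/(8*400 - 962861) = 1/(3200 - 962861) = 1/(-959661) = -1/959661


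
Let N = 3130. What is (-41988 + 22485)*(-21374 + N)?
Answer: 355812732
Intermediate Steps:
(-41988 + 22485)*(-21374 + N) = (-41988 + 22485)*(-21374 + 3130) = -19503*(-18244) = 355812732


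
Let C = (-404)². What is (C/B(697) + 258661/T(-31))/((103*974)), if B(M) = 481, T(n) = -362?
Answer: -65331749/17468267284 ≈ -0.0037400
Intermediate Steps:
C = 163216
(C/B(697) + 258661/T(-31))/((103*974)) = (163216/481 + 258661/(-362))/((103*974)) = (163216*(1/481) + 258661*(-1/362))/100322 = (163216/481 - 258661/362)*(1/100322) = -65331749/174122*1/100322 = -65331749/17468267284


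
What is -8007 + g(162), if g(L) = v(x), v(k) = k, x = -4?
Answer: -8011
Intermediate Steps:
g(L) = -4
-8007 + g(162) = -8007 - 4 = -8011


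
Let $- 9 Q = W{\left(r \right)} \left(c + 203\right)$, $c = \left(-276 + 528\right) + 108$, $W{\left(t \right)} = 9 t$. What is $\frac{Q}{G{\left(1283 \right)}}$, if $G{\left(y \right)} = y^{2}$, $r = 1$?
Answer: $- \frac{563}{1646089} \approx -0.00034202$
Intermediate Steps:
$c = 360$ ($c = 252 + 108 = 360$)
$Q = -563$ ($Q = - \frac{9 \cdot 1 \left(360 + 203\right)}{9} = - \frac{9 \cdot 563}{9} = \left(- \frac{1}{9}\right) 5067 = -563$)
$\frac{Q}{G{\left(1283 \right)}} = - \frac{563}{1283^{2}} = - \frac{563}{1646089}$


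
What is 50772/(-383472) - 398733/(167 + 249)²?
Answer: -3368527921/1382544384 ≈ -2.4365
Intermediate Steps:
50772/(-383472) - 398733/(167 + 249)² = 50772*(-1/383472) - 398733/(416²) = -4231/31956 - 398733/173056 = -3368527921/1382544384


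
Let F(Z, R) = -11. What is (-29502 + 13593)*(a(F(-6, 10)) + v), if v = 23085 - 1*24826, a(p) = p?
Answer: 27872568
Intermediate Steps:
v = -1741 (v = 23085 - 24826 = -1741)
(-29502 + 13593)*(a(F(-6, 10)) + v) = (-29502 + 13593)*(-11 - 1741) = -15909*(-1752) = 27872568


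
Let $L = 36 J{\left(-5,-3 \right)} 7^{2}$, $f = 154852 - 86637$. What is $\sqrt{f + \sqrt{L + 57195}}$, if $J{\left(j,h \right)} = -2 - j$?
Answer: $\sqrt{68215 + 3 \sqrt{6943}} \approx 261.66$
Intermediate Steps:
$f = 68215$
$L = 5292$ ($L = 36 \left(-2 - -5\right) 7^{2} = 36 \left(-2 + 5\right) 49 = 36 \cdot 3 \cdot 49 = 108 \cdot 49 = 5292$)
$\sqrt{f + \sqrt{L + 57195}} = \sqrt{68215 + \sqrt{5292 + 57195}} = \sqrt{68215 + \sqrt{62487}} = \sqrt{68215 + 3 \sqrt{6943}}$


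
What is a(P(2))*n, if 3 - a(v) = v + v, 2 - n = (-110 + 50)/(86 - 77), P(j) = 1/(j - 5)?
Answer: 286/9 ≈ 31.778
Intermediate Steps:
P(j) = 1/(-5 + j)
n = 26/3 (n = 2 - (-110 + 50)/(86 - 77) = 2 - (-60)/9 = 2 - 1*(-20/3) = 2 + 20/3 = 26/3 ≈ 8.6667)
a(v) = 3 - 2*v (a(v) = 3 - (v + v) = 3 - 2*v)
a(P(2))*n = (3 - 2/(-5 + 2))*(26/3) = (3 - 2/(-3))*(26/3) = (3 - 2*(-1/3))*(26/3) = (3 + 2/3)*(26/3) = (11/3)*(26/3) = 286/9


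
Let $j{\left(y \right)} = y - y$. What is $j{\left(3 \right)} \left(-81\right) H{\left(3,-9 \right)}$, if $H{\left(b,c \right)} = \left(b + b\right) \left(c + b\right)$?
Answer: $0$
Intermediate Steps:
$j{\left(y \right)} = 0$
$H{\left(b,c \right)} = 2 b \left(b + c\right)$
$j{\left(3 \right)} \left(-81\right) H{\left(3,-9 \right)} = 0 \left(-81\right) 2 \cdot 3 \left(3 - 9\right) = 0 \cdot 2 \cdot 3 \left(-6\right) = 0 \left(-36\right) = 0$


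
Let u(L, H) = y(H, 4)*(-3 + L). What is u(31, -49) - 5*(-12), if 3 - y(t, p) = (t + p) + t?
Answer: 2776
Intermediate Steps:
y(t, p) = 3 - p - 2*t (y(t, p) = 3 - ((t + p) + t) = 3 - ((p + t) + t) = 3 - (p + 2*t) = 3 + (-p - 2*t) = 3 - p - 2*t)
u(L, H) = (-1 - 2*H)*(-3 + L) (u(L, H) = (3 - 1*4 - 2*H)*(-3 + L) = (3 - 4 - 2*H)*(-3 + L) = (-1 - 2*H)*(-3 + L))
u(31, -49) - 5*(-12) = -(1 + 2*(-49))*(-3 + 31) - 5*(-12) = -1*(1 - 98)*28 - (-60) = -1*(-97)*28 - 1*(-60) = 2716 + 60 = 2776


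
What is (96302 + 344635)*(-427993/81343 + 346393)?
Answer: 12423936950724222/81343 ≈ 1.5274e+11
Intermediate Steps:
(96302 + 344635)*(-427993/81343 + 346393) = 440937*(-427993*1/81343 + 346393) = 440937*(-427993/81343 + 346393) = 440937*(28176217806/81343) = 12423936950724222/81343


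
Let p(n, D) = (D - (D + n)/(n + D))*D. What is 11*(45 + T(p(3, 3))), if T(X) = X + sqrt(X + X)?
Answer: 561 + 22*sqrt(3) ≈ 599.11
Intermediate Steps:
p(n, D) = D*(-1 + D) (p(n, D) = (D - (D + n)/(D + n))*D = (D - 1*1)*D = (D - 1)*D = (-1 + D)*D = D*(-1 + D))
T(X) = X + sqrt(2)*sqrt(X) (T(X) = X + sqrt(2*X) = X + sqrt(2)*sqrt(X))
11*(45 + T(p(3, 3))) = 11*(45 + (3*(-1 + 3) + sqrt(2)*sqrt(3*(-1 + 3)))) = 11*(45 + (3*2 + sqrt(2)*sqrt(3*2))) = 11*(45 + (6 + sqrt(2)*sqrt(6))) = 11*(45 + (6 + 2*sqrt(3))) = 11*(51 + 2*sqrt(3)) = 561 + 22*sqrt(3)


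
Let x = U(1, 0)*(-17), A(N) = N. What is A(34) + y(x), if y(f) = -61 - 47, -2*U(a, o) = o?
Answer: -74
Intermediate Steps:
U(a, o) = -o/2
x = 0 (x = -½*0*(-17) = 0*(-17) = 0)
y(f) = -108
A(34) + y(x) = 34 - 108 = -74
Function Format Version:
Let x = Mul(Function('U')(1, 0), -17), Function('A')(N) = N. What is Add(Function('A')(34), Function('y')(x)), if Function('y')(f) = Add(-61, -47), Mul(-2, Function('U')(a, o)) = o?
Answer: -74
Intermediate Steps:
Function('U')(a, o) = Mul(Rational(-1, 2), o)
x = 0 (x = Mul(Mul(Rational(-1, 2), 0), -17) = Mul(0, -17) = 0)
Function('y')(f) = -108
Add(Function('A')(34), Function('y')(x)) = Add(34, -108) = -74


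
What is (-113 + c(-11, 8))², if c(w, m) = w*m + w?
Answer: 44944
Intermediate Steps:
c(w, m) = w + m*w (c(w, m) = m*w + w = w + m*w)
(-113 + c(-11, 8))² = (-113 - 11*(1 + 8))² = (-113 - 11*9)² = (-113 - 99)² = (-212)² = 44944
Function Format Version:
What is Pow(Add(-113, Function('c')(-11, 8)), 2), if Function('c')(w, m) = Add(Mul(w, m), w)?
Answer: 44944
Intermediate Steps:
Function('c')(w, m) = Add(w, Mul(m, w)) (Function('c')(w, m) = Add(Mul(m, w), w) = Add(w, Mul(m, w)))
Pow(Add(-113, Function('c')(-11, 8)), 2) = Pow(Add(-113, Mul(-11, Add(1, 8))), 2) = Pow(Add(-113, Mul(-11, 9)), 2) = Pow(Add(-113, -99), 2) = Pow(-212, 2) = 44944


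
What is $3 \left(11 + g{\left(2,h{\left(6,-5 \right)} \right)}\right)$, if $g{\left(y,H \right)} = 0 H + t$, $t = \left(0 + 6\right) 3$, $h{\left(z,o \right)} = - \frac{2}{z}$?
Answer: $87$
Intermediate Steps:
$t = 18$ ($t = 6 \cdot 3 = 18$)
$g{\left(y,H \right)} = 18$ ($g{\left(y,H \right)} = 0 H + 18 = 0 + 18 = 18$)
$3 \left(11 + g{\left(2,h{\left(6,-5 \right)} \right)}\right) = 3 \left(11 + 18\right) = 3 \cdot 29 = 87$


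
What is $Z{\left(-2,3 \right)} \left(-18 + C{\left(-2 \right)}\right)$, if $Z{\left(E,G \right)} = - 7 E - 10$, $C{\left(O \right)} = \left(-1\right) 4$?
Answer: $-88$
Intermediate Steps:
$C{\left(O \right)} = -4$
$Z{\left(E,G \right)} = -10 - 7 E$
$Z{\left(-2,3 \right)} \left(-18 + C{\left(-2 \right)}\right) = \left(-10 - -14\right) \left(-18 - 4\right) = \left(-10 + 14\right) \left(-22\right) = 4 \left(-22\right) = -88$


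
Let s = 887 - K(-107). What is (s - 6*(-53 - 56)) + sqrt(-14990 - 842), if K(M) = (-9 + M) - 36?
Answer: 1693 + 2*I*sqrt(3958) ≈ 1693.0 + 125.83*I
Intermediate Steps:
K(M) = -45 + M
s = 1039 (s = 887 - (-45 - 107) = 887 - 1*(-152) = 887 + 152 = 1039)
(s - 6*(-53 - 56)) + sqrt(-14990 - 842) = (1039 - 6*(-53 - 56)) + sqrt(-14990 - 842) = (1039 - 6*(-109)) + sqrt(-15832) = (1039 + 654) + 2*I*sqrt(3958) = 1693 + 2*I*sqrt(3958)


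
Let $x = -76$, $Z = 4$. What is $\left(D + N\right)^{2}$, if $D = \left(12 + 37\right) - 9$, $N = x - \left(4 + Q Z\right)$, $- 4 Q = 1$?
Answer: $1521$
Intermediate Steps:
$Q = - \frac{1}{4}$ ($Q = \left(- \frac{1}{4}\right) 1 = - \frac{1}{4} \approx -0.25$)
$N = -79$ ($N = -76 - \left(4 - 1\right) = -76 - 3 = -79$)
$D = 40$ ($D = 49 - 9 = 40$)
$\left(D + N\right)^{2} = \left(40 - 79\right)^{2} = \left(-39\right)^{2} = 1521$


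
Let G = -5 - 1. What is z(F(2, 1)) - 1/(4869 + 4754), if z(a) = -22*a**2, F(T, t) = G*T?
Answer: -30485665/9623 ≈ -3168.0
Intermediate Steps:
G = -6
F(T, t) = -6*T
z(F(2, 1)) - 1/(4869 + 4754) = -22*(-6*2)**2 - 1/(4869 + 4754) = -22*(-12)**2 - 1/9623 = -22*144 - 1*1/9623 = -3168 - 1/9623 = -30485665/9623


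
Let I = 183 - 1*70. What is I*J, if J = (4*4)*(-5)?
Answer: -9040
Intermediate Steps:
J = -80 (J = 16*(-5) = -80)
I = 113 (I = 183 - 70 = 113)
I*J = 113*(-80) = -9040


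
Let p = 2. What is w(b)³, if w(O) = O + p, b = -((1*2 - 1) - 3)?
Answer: 64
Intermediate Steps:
b = 2 (b = -((2 - 1) - 3) = -(1 - 3) = -1*(-2) = 2)
w(O) = 2 + O (w(O) = O + 2 = 2 + O)
w(b)³ = (2 + 2)³ = 4³ = 64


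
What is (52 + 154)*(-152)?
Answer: -31312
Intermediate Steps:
(52 + 154)*(-152) = 206*(-152) = -31312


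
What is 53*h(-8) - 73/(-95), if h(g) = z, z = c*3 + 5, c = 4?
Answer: 85668/95 ≈ 901.77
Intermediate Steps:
z = 17 (z = 4*3 + 5 = 12 + 5 = 17)
h(g) = 17
53*h(-8) - 73/(-95) = 53*17 - 73/(-95) = 901 - 73*(-1/95) = 901 + 73/95 = 85668/95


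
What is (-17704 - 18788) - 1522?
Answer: -38014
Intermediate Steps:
(-17704 - 18788) - 1522 = -36492 - 1522 = -38014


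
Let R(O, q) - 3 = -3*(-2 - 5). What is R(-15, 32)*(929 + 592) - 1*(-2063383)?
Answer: 2099887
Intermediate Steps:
R(O, q) = 24 (R(O, q) = 3 - 3*(-2 - 5) = 3 - 3*(-7) = 3 + 21 = 24)
R(-15, 32)*(929 + 592) - 1*(-2063383) = 24*(929 + 592) - 1*(-2063383) = 24*1521 + 2063383 = 36504 + 2063383 = 2099887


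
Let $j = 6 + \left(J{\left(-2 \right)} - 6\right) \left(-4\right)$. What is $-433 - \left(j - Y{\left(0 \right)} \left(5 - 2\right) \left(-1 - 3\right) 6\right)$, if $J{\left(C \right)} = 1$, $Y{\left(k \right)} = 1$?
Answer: $-531$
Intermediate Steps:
$j = 26$ ($j = 6 + \left(1 - 6\right) \left(-4\right) = 6 - -20 = 6 + 20 = 26$)
$-433 - \left(j - Y{\left(0 \right)} \left(5 - 2\right) \left(-1 - 3\right) 6\right) = -433 - \left(26 - 1 \left(5 - 2\right) \left(-1 - 3\right) 6\right) = -433 - \left(26 - 1 \cdot 3 \left(-4\right) 6\right) = -433 - \left(26 - 1 \left(-12\right) 6\right) = -433 - \left(26 - \left(-12\right) 6\right) = -433 - \left(26 - -72\right) = -433 - \left(26 + 72\right) = -433 - 98 = -531$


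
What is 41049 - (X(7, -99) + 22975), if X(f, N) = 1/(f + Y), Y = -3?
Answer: 72295/4 ≈ 18074.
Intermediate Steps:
X(f, N) = 1/(-3 + f) (X(f, N) = 1/(f - 3) = 1/(-3 + f))
41049 - (X(7, -99) + 22975) = 41049 - (1/(-3 + 7) + 22975) = 41049 - (1/4 + 22975) = 41049 - (¼ + 22975) = 41049 - 1*91901/4 = 41049 - 91901/4 = 72295/4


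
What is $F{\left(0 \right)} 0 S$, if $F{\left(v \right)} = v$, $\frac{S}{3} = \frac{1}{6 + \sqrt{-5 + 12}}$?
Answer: $0$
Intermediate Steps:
$S = \frac{3}{6 + \sqrt{7}}$ ($S = \frac{3}{6 + \sqrt{-5 + 12}} = \frac{3}{6 + \sqrt{7}} \approx 0.34699$)
$F{\left(0 \right)} 0 S = 0 \cdot 0 \left(\frac{18}{29} - \frac{3 \sqrt{7}}{29}\right) = 0 \left(\frac{18}{29} - \frac{3 \sqrt{7}}{29}\right) = 0$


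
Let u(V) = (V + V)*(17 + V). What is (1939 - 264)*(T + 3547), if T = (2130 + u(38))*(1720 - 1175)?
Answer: 5766182475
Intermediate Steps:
u(V) = 2*V*(17 + V) (u(V) = (2*V)*(17 + V) = 2*V*(17 + V))
T = 3438950 (T = (2130 + 2*38*(17 + 38))*(1720 - 1175) = (2130 + 2*38*55)*545 = (2130 + 4180)*545 = 6310*545 = 3438950)
(1939 - 264)*(T + 3547) = (1939 - 264)*(3438950 + 3547) = 1675*3442497 = 5766182475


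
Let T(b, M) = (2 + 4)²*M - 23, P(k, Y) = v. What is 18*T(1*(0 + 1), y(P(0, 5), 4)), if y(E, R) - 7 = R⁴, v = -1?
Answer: 170010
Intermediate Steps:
P(k, Y) = -1
y(E, R) = 7 + R⁴
T(b, M) = -23 + 36*M (T(b, M) = 6²*M - 23 = 36*M - 23 = -23 + 36*M)
18*T(1*(0 + 1), y(P(0, 5), 4)) = 18*(-23 + 36*(7 + 4⁴)) = 18*(-23 + 36*(7 + 256)) = 18*(-23 + 36*263) = 18*(-23 + 9468) = 18*9445 = 170010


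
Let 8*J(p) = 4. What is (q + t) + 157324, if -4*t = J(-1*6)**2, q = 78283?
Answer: 3769711/16 ≈ 2.3561e+5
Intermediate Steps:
J(p) = 1/2 (J(p) = (1/8)*4 = 1/2)
t = -1/16 (t = -(1/2)**2/4 = -1/4*1/4 = -1/16 ≈ -0.062500)
(q + t) + 157324 = (78283 - 1/16) + 157324 = 1252527/16 + 157324 = 3769711/16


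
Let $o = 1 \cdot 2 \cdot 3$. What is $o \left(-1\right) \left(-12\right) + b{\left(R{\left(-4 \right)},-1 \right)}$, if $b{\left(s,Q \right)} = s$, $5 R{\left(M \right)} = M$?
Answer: $\frac{356}{5} \approx 71.2$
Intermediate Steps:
$R{\left(M \right)} = \frac{M}{5}$
$o = 6$ ($o = 2 \cdot 3 = 6$)
$o \left(-1\right) \left(-12\right) + b{\left(R{\left(-4 \right)},-1 \right)} = 6 \left(-1\right) \left(-12\right) + \frac{1}{5} \left(-4\right) = \left(-6\right) \left(-12\right) - \frac{4}{5} = 72 - \frac{4}{5} = \frac{356}{5}$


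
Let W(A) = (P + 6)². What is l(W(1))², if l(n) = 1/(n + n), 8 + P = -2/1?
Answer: 1/1024 ≈ 0.00097656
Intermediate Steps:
P = -10 (P = -8 - 2/1 = -8 - 2*1 = -8 - 2 = -10)
W(A) = 16 (W(A) = (-10 + 6)² = (-4)² = 16)
l(n) = 1/(2*n)
l(W(1))² = ((½)/16)² = ((½)*(1/16))² = (1/32)² = 1/1024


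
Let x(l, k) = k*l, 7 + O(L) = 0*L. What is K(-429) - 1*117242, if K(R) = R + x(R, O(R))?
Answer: -114668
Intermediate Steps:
O(L) = -7 (O(L) = -7 + 0*L = -7 + 0 = -7)
K(R) = -6*R (K(R) = R - 7*R = -6*R)
K(-429) - 1*117242 = -6*(-429) - 1*117242 = 2574 - 117242 = -114668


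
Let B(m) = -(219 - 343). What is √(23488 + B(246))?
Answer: 2*√5903 ≈ 153.66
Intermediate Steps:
B(m) = 124 (B(m) = -1*(-124) = 124)
√(23488 + B(246)) = √(23488 + 124) = √23612 = 2*√5903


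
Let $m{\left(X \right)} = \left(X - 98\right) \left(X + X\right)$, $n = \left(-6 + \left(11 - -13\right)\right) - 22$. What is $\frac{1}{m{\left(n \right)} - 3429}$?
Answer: $- \frac{1}{2613} \approx -0.0003827$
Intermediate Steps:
$n = -4$ ($n = \left(-6 + \left(11 + 13\right)\right) - 22 = \left(-6 + 24\right) - 22 = 18 - 22 = -4$)
$m{\left(X \right)} = 2 X \left(-98 + X\right)$ ($m{\left(X \right)} = \left(-98 + X\right) 2 X = 2 X \left(-98 + X\right)$)
$\frac{1}{m{\left(n \right)} - 3429} = \frac{1}{2 \left(-4\right) \left(-98 - 4\right) - 3429} = \frac{1}{2 \left(-4\right) \left(-102\right) - 3429} = \frac{1}{816 - 3429} = \frac{1}{-2613} = - \frac{1}{2613}$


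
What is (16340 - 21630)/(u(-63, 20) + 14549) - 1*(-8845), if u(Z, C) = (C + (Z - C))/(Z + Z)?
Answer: 257370075/29099 ≈ 8844.6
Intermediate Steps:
u(Z, C) = ½ (u(Z, C) = Z/((2*Z)) = Z*(1/(2*Z)) = ½)
(16340 - 21630)/(u(-63, 20) + 14549) - 1*(-8845) = (16340 - 21630)/(½ + 14549) - 1*(-8845) = -5290/29099/2 + 8845 = -5290*2/29099 + 8845 = -10580/29099 + 8845 = 257370075/29099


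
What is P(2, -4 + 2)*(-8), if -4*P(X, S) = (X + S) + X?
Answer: 4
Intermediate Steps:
P(X, S) = -X/2 - S/4 (P(X, S) = -((X + S) + X)/4 = -((S + X) + X)/4 = -(S + 2*X)/4 = -X/2 - S/4)
P(2, -4 + 2)*(-8) = (-½*2 - (-4 + 2)/4)*(-8) = (-1 - ¼*(-2))*(-8) = (-1 + ½)*(-8) = -½*(-8) = 4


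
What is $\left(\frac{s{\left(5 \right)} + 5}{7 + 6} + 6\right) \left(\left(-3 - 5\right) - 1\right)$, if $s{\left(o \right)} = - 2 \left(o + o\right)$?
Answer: $- \frac{567}{13} \approx -43.615$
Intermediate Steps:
$s{\left(o \right)} = - 4 o$ ($s{\left(o \right)} = - 2 \cdot 2 o = - 4 o$)
$\left(\frac{s{\left(5 \right)} + 5}{7 + 6} + 6\right) \left(\left(-3 - 5\right) - 1\right) = \left(\frac{\left(-4\right) 5 + 5}{7 + 6} + 6\right) \left(\left(-3 - 5\right) - 1\right) = \left(\frac{-20 + 5}{13} + 6\right) \left(-8 - 1\right) = \left(\left(-15\right) \frac{1}{13} + 6\right) \left(-9\right) = \left(- \frac{15}{13} + 6\right) \left(-9\right) = \frac{63}{13} \left(-9\right) = - \frac{567}{13}$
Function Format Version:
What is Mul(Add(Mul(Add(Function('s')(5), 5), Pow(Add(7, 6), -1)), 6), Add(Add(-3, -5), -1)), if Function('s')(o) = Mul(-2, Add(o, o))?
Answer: Rational(-567, 13) ≈ -43.615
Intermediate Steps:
Function('s')(o) = Mul(-4, o) (Function('s')(o) = Mul(-2, Mul(2, o)) = Mul(-4, o))
Mul(Add(Mul(Add(Function('s')(5), 5), Pow(Add(7, 6), -1)), 6), Add(Add(-3, -5), -1)) = Mul(Add(Mul(Add(Mul(-4, 5), 5), Pow(Add(7, 6), -1)), 6), Add(Add(-3, -5), -1)) = Mul(Add(Mul(Add(-20, 5), Pow(13, -1)), 6), Add(-8, -1)) = Mul(Add(Mul(-15, Rational(1, 13)), 6), -9) = Mul(Add(Rational(-15, 13), 6), -9) = Mul(Rational(63, 13), -9) = Rational(-567, 13)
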